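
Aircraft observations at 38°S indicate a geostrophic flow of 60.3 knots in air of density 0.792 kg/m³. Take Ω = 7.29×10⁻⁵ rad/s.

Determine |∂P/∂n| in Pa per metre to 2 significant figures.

2.2×10⁻³ Pa/m

Coriolis parameter at 38°S:
f = 2Ω sin φ = 2 × 7.29×10⁻⁵ × sin 38° = 8.98×10⁻⁵ s⁻¹
Wind speed in SI: 60.3 knots = 31.0 m/s
Geostrophic balance rearranged: |∂P/∂n| = f ρ V_g
|∂P/∂n| = 8.98×10⁻⁵ × 0.792 × 31.0 = 2.21×10⁻³ Pa/m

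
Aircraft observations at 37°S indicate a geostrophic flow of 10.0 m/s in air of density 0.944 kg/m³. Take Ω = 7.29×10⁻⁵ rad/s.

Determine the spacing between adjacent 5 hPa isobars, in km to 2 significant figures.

Coriolis parameter at 37°S:
f = 2Ω sin φ = 2 × 7.29×10⁻⁵ × sin 37° = 8.77×10⁻⁵ s⁻¹
Geostrophic balance rearranged: |∂P/∂n| = f ρ V_g
|∂P/∂n| = 8.77×10⁻⁵ × 0.944 × 10.0 = 8.28×10⁻⁴ Pa/m
Isobar spacing: Δn = ΔP/|∂P/∂n| = 500 Pa / 8.28×10⁻⁴ Pa/m = 603639 m ≈ 600 km

600 km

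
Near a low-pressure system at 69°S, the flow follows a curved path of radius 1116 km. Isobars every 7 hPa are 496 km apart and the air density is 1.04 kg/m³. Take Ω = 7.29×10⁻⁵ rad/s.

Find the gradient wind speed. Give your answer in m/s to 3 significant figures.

Coriolis parameter at 69°S:
f = 2Ω sin φ = 2 × 7.29×10⁻⁵ × sin 69° = 1.36×10⁻⁴ s⁻¹
Pressure gradient: |∂P/∂n| = 700 Pa / 496000 m = 1.41×10⁻³ Pa/m
Geostrophic speed: V_g = |∂P/∂n|/(fρ) = 1.41×10⁻³/(1.36×10⁻⁴ × 1.04) = 9.97 m/s
Around a low, centrifugal force acts outward with Coriolis, so pressure-gradient force balances both:
(1/ρ)|∂P/∂n| = fV + V²/R  →  V² + fR·V − fR·V_g = 0
With fR = 1.36×10⁻⁴ × 1116×10³ m = 152 m/s:
V = [−fR + √((fR)² + 4 fR V_g)]/2 = [−152 + √(152² + 4×152×9.97)]/2 = 9.39 m/s
Subgeostrophic (V < V_g = 9.97 m/s), as expected around a low.

9.39 m/s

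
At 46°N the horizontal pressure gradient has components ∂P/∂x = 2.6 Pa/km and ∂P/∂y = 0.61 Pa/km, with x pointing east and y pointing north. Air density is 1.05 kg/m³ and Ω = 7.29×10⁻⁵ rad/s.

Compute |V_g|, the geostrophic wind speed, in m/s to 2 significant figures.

Coriolis parameter at 46°N:
f = 2Ω sin φ = 2 × 7.29×10⁻⁵ × sin 46° = 1.05×10⁻⁴ s⁻¹
Component geostrophic relations (x east, y north):
u_g = −(1/(fρ)) ∂P/∂y,  v_g = (1/(fρ)) ∂P/∂x
u_g = −(0.61×10⁻³)/(1.05×10⁻⁴ × 1.05) = −5.54 m/s;  v_g = (2.6×10⁻³)/(1.05×10⁻⁴ × 1.05) = 23.6 m/s
|V_g| = √(u_g² + v_g²) = 24.3 m/s

24 m/s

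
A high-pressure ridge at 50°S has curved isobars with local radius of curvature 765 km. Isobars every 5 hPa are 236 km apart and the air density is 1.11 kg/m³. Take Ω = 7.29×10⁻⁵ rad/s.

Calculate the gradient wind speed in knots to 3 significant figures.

45.9 knots

Coriolis parameter at 50°S:
f = 2Ω sin φ = 2 × 7.29×10⁻⁵ × sin 50° = 1.12×10⁻⁴ s⁻¹
Pressure gradient: |∂P/∂n| = 500 Pa / 236000 m = 2.12×10⁻³ Pa/m
Geostrophic speed: V_g = |∂P/∂n|/(fρ) = 2.12×10⁻³/(1.12×10⁻⁴ × 1.11) = 17.1 m/s
Around a high, pressure-gradient force acts outward with centrifugal, so Coriolis balances both:
fV = (1/ρ)|∂P/∂n| + V²/R  →  V² − fR·V + fR·V_g = 0
With fR = 1.12×10⁻⁴ × 765×10³ m = 85.4 m/s:
V = [fR − √((fR)² − 4 fR V_g)]/2 = [85.4 − √(85.4² − 4×85.4×17.1)]/2 = 23.6 m/s
Supergeostrophic (V > V_g = 17.1 m/s), as expected around a high.
Converting: 23.6 m/s × 1.944 = 45.9 knots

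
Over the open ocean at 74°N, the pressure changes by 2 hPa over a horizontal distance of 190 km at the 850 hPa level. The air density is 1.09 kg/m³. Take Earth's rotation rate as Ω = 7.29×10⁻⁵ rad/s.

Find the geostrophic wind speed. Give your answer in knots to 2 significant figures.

13 knots

Coriolis parameter at 74°N:
f = 2Ω sin φ = 2 × 7.29×10⁻⁵ × sin 74° = 1.40×10⁻⁴ s⁻¹
Pressure gradient: |∂P/∂n| = 200 Pa / 190000 m = 1.05×10⁻³ Pa/m
Geostrophic balance (pressure-gradient force = Coriolis force):
V_g = (1/(fρ)) |∂P/∂n| = 1.05×10⁻³ / (1.40×10⁻⁴ × 1.09) = 6.89 m/s
Converting: 6.89 m/s × 1.944 = 13 knots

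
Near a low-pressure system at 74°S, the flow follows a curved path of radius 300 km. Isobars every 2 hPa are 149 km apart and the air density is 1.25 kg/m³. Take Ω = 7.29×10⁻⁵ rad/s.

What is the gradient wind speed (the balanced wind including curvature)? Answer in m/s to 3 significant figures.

6.62 m/s

Coriolis parameter at 74°S:
f = 2Ω sin φ = 2 × 7.29×10⁻⁵ × sin 74° = 1.40×10⁻⁴ s⁻¹
Pressure gradient: |∂P/∂n| = 200 Pa / 149000 m = 1.34×10⁻³ Pa/m
Geostrophic speed: V_g = |∂P/∂n|/(fρ) = 1.34×10⁻³/(1.40×10⁻⁴ × 1.25) = 7.66 m/s
Around a low, centrifugal force acts outward with Coriolis, so pressure-gradient force balances both:
(1/ρ)|∂P/∂n| = fV + V²/R  →  V² + fR·V − fR·V_g = 0
With fR = 1.40×10⁻⁴ × 300×10³ m = 42.0 m/s:
V = [−fR + √((fR)² + 4 fR V_g)]/2 = [−42.0 + √(42.0² + 4×42.0×7.66)]/2 = 6.62 m/s
Subgeostrophic (V < V_g = 7.66 m/s), as expected around a low.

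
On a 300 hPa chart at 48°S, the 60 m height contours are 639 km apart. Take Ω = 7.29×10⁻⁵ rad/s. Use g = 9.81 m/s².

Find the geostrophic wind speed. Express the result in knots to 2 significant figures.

Coriolis parameter at 48°S:
f = 2Ω sin φ = 2 × 7.29×10⁻⁵ × sin 48° = 1.08×10⁻⁴ s⁻¹
Height gradient: |∂Z/∂n| = 60 m / 639000 m = 9.39×10⁻⁵
On a pressure surface, geostrophic balance gives V_g = (g/f)|∂Z/∂n|:
V_g = 9.81 × 9.39×10⁻⁵ / 1.08×10⁻⁴ = 8.50 m/s
Converting: 8.50 m/s × 1.944 = 17 knots

17 knots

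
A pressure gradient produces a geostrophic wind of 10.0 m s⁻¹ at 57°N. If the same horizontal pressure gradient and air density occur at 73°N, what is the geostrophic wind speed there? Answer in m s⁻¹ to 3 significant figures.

8.77 m s⁻¹

With the same pressure gradient and density, V_g ∝ 1/f ∝ 1/sin φ.
V₂ = V₁ · sin φ₁ / sin φ₂ = 10.0 × sin 57° / sin 73°
V₂ = 10.0 × 0.8387/0.9563 = 8.77 m s⁻¹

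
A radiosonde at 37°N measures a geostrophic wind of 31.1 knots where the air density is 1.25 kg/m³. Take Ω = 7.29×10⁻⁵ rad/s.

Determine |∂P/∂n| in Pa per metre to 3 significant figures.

Coriolis parameter at 37°N:
f = 2Ω sin φ = 2 × 7.29×10⁻⁵ × sin 37° = 8.77×10⁻⁵ s⁻¹
Wind speed in SI: 31.1 knots = 16.0 m/s
Geostrophic balance rearranged: |∂P/∂n| = f ρ V_g
|∂P/∂n| = 8.77×10⁻⁵ × 1.25 × 16.0 = 1.75×10⁻³ Pa/m

1.75×10⁻³ Pa/m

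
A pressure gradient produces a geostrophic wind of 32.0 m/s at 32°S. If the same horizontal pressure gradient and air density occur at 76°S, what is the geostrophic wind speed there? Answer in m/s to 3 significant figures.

With the same pressure gradient and density, V_g ∝ 1/f ∝ 1/sin φ.
V₂ = V₁ · sin φ₁ / sin φ₂ = 32.0 × sin 32° / sin 76°
V₂ = 32.0 × 0.5299/0.9703 = 17.5 m/s

17.5 m/s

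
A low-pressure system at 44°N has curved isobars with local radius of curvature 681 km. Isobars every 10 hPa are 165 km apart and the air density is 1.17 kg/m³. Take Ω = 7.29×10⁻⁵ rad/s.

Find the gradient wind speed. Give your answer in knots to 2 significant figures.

66 knots

Coriolis parameter at 44°N:
f = 2Ω sin φ = 2 × 7.29×10⁻⁵ × sin 44° = 1.01×10⁻⁴ s⁻¹
Pressure gradient: |∂P/∂n| = 1000 Pa / 165000 m = 6.06×10⁻³ Pa/m
Geostrophic speed: V_g = |∂P/∂n|/(fρ) = 6.06×10⁻³/(1.01×10⁻⁴ × 1.17) = 51.1 m/s
Around a low, centrifugal force acts outward with Coriolis, so pressure-gradient force balances both:
(1/ρ)|∂P/∂n| = fV + V²/R  →  V² + fR·V − fR·V_g = 0
With fR = 1.01×10⁻⁴ × 681×10³ m = 69.0 m/s:
V = [−fR + √((fR)² + 4 fR V_g)]/2 = [−69.0 + √(69.0² + 4×69.0×51.1)]/2 = 34.2 m/s
Subgeostrophic (V < V_g = 51.1 m/s), as expected around a low.
Converting: 34.2 m/s × 1.944 = 66 knots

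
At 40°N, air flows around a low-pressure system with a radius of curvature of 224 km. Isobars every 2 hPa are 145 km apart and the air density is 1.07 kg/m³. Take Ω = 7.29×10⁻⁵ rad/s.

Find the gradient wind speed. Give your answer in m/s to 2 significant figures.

9.5 m/s

Coriolis parameter at 40°N:
f = 2Ω sin φ = 2 × 7.29×10⁻⁵ × sin 40° = 9.37×10⁻⁵ s⁻¹
Pressure gradient: |∂P/∂n| = 200 Pa / 145000 m = 1.38×10⁻³ Pa/m
Geostrophic speed: V_g = |∂P/∂n|/(fρ) = 1.38×10⁻³/(9.37×10⁻⁵ × 1.07) = 13.8 m/s
Around a low, centrifugal force acts outward with Coriolis, so pressure-gradient force balances both:
(1/ρ)|∂P/∂n| = fV + V²/R  →  V² + fR·V − fR·V_g = 0
With fR = 9.37×10⁻⁵ × 224×10³ m = 21.0 m/s:
V = [−fR + √((fR)² + 4 fR V_g)]/2 = [−21.0 + √(21.0² + 4×21.0×13.8)]/2 = 9.48 m/s
Subgeostrophic (V < V_g = 13.8 m/s), as expected around a low.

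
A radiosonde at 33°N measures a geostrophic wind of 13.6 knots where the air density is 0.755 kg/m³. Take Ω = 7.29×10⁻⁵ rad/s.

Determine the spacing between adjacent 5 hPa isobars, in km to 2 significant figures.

Coriolis parameter at 33°N:
f = 2Ω sin φ = 2 × 7.29×10⁻⁵ × sin 33° = 7.94×10⁻⁵ s⁻¹
Wind speed in SI: 13.6 knots = 7.00 m/s
Geostrophic balance rearranged: |∂P/∂n| = f ρ V_g
|∂P/∂n| = 7.94×10⁻⁵ × 0.755 × 7.00 = 4.19×10⁻⁴ Pa/m
Isobar spacing: Δn = ΔP/|∂P/∂n| = 500 Pa / 4.19×10⁻⁴ Pa/m = 1192010 m ≈ 1200 km

1200 km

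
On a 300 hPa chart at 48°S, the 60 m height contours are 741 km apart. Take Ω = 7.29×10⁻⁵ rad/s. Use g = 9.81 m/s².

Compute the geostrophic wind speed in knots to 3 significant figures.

14.3 knots

Coriolis parameter at 48°S:
f = 2Ω sin φ = 2 × 7.29×10⁻⁵ × sin 48° = 1.08×10⁻⁴ s⁻¹
Height gradient: |∂Z/∂n| = 60 m / 741000 m = 8.10×10⁻⁵
On a pressure surface, geostrophic balance gives V_g = (g/f)|∂Z/∂n|:
V_g = 9.81 × 8.10×10⁻⁵ / 1.08×10⁻⁴ = 7.33 m/s
Converting: 7.33 m/s × 1.944 = 14.3 knots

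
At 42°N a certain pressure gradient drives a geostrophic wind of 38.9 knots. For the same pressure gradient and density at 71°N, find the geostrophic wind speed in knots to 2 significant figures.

28 knots

With the same pressure gradient and density, V_g ∝ 1/f ∝ 1/sin φ.
V₂ = V₁ · sin φ₁ / sin φ₂ = 38.9 × sin 42° / sin 71°
V₂ = 38.9 × 0.6691/0.9455 = 28 knots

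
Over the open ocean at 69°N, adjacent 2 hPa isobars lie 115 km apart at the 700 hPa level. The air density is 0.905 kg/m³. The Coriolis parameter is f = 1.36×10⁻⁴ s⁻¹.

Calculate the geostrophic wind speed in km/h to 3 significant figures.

50.9 km/h

Pressure gradient: |∂P/∂n| = 200 Pa / 115000 m = 1.74×10⁻³ Pa/m
Geostrophic balance (pressure-gradient force = Coriolis force):
V_g = (1/(fρ)) |∂P/∂n| = 1.74×10⁻³ / (1.36×10⁻⁴ × 0.905) = 14.1 m/s
Converting: 14.1 m/s × 3.6 = 50.9 km/h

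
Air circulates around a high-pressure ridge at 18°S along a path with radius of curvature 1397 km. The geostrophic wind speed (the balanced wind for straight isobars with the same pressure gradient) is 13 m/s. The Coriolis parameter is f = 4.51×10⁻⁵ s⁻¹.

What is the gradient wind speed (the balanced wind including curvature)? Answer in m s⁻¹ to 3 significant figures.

Around a high, pressure-gradient force acts outward with centrifugal, so Coriolis balances both:
fV = (1/ρ)|∂P/∂n| + V²/R  →  V² − fR·V + fR·V_g = 0
With fR = 4.51×10⁻⁵ × 1397×10³ m = 63.0 m/s:
V = [fR − √((fR)² − 4 fR V_g)]/2 = [63.0 − √(63.0² − 4×63.0×13)]/2 = 18.3 m/s
Supergeostrophic (V > V_g = 13 m/s), as expected around a high.

18.3 m s⁻¹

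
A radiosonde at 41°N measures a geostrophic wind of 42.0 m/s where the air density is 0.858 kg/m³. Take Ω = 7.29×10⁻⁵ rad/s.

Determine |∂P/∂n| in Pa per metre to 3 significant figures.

3.45×10⁻³ Pa/m

Coriolis parameter at 41°N:
f = 2Ω sin φ = 2 × 7.29×10⁻⁵ × sin 41° = 9.57×10⁻⁵ s⁻¹
Geostrophic balance rearranged: |∂P/∂n| = f ρ V_g
|∂P/∂n| = 9.57×10⁻⁵ × 0.858 × 42.0 = 3.45×10⁻³ Pa/m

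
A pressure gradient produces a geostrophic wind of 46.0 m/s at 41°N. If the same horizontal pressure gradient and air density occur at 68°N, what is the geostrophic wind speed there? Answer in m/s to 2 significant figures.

33 m/s

With the same pressure gradient and density, V_g ∝ 1/f ∝ 1/sin φ.
V₂ = V₁ · sin φ₁ / sin φ₂ = 46.0 × sin 41° / sin 68°
V₂ = 46.0 × 0.6561/0.9272 = 33 m/s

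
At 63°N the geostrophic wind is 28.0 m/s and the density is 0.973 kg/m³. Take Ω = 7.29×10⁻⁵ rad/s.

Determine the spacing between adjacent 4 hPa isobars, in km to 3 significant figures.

113 km

Coriolis parameter at 63°N:
f = 2Ω sin φ = 2 × 7.29×10⁻⁵ × sin 63° = 1.30×10⁻⁴ s⁻¹
Geostrophic balance rearranged: |∂P/∂n| = f ρ V_g
|∂P/∂n| = 1.30×10⁻⁴ × 0.973 × 28.0 = 3.54×10⁻³ Pa/m
Isobar spacing: Δn = ΔP/|∂P/∂n| = 400 Pa / 3.54×10⁻³ Pa/m = 113019 m ≈ 113 km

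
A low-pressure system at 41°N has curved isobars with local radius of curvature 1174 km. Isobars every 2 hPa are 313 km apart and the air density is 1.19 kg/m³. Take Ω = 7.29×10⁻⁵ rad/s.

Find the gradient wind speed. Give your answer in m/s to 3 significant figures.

5.36 m/s

Coriolis parameter at 41°N:
f = 2Ω sin φ = 2 × 7.29×10⁻⁵ × sin 41° = 9.57×10⁻⁵ s⁻¹
Pressure gradient: |∂P/∂n| = 200 Pa / 313000 m = 6.39×10⁻⁴ Pa/m
Geostrophic speed: V_g = |∂P/∂n|/(fρ) = 6.39×10⁻⁴/(9.57×10⁻⁵ × 1.19) = 5.61 m/s
Around a low, centrifugal force acts outward with Coriolis, so pressure-gradient force balances both:
(1/ρ)|∂P/∂n| = fV + V²/R  →  V² + fR·V − fR·V_g = 0
With fR = 9.57×10⁻⁵ × 1174×10³ m = 112 m/s:
V = [−fR + √((fR)² + 4 fR V_g)]/2 = [−112 + √(112² + 4×112×5.61)]/2 = 5.36 m/s
Subgeostrophic (V < V_g = 5.61 m/s), as expected around a low.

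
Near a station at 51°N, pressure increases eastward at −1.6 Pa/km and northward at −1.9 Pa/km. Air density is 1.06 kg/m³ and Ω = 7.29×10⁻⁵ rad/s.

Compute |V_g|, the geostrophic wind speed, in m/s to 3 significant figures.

Coriolis parameter at 51°N:
f = 2Ω sin φ = 2 × 7.29×10⁻⁵ × sin 51° = 1.13×10⁻⁴ s⁻¹
Component geostrophic relations (x east, y north):
u_g = −(1/(fρ)) ∂P/∂y,  v_g = (1/(fρ)) ∂P/∂x
u_g = −(−1.9×10⁻³)/(1.13×10⁻⁴ × 1.06) = 15.8 m/s;  v_g = (−1.6×10⁻³)/(1.13×10⁻⁴ × 1.06) = −13.3 m/s
|V_g| = √(u_g² + v_g²) = 20.7 m/s

20.7 m/s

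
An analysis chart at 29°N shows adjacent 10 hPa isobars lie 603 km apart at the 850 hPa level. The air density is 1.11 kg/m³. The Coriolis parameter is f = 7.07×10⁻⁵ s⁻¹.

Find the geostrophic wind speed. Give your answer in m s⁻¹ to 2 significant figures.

Pressure gradient: |∂P/∂n| = 1000 Pa / 603000 m = 1.66×10⁻³ Pa/m
Geostrophic balance (pressure-gradient force = Coriolis force):
V_g = (1/(fρ)) |∂P/∂n| = 1.66×10⁻³ / (7.07×10⁻⁵ × 1.11) = 21.1 m/s

21 m s⁻¹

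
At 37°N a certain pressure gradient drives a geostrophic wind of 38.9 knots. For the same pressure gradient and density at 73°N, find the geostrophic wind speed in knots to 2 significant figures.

With the same pressure gradient and density, V_g ∝ 1/f ∝ 1/sin φ.
V₂ = V₁ · sin φ₁ / sin φ₂ = 38.9 × sin 37° / sin 73°
V₂ = 38.9 × 0.6018/0.9563 = 24 knots

24 knots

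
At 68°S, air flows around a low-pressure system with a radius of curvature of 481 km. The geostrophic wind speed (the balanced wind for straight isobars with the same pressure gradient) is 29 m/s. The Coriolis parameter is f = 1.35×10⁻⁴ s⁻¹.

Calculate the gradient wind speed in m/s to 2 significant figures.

Around a low, centrifugal force acts outward with Coriolis, so pressure-gradient force balances both:
(1/ρ)|∂P/∂n| = fV + V²/R  →  V² + fR·V − fR·V_g = 0
With fR = 1.35×10⁻⁴ × 481×10³ m = 64.9 m/s:
V = [−fR + √((fR)² + 4 fR V_g)]/2 = [−64.9 + √(64.9² + 4×64.9×29)]/2 = 21.7 m/s
Subgeostrophic (V < V_g = 29 m/s), as expected around a low.

22 m/s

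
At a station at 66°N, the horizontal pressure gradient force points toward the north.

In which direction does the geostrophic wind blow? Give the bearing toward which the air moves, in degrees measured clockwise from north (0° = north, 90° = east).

090°

The pressure-gradient force points toward the north (bearing 000°).
Geostrophic balance: in the Northern Hemisphere the Coriolis force deflects motion to the right, so the geostrophic wind blows 90° to the right of the pressure-gradient force (low pressure on the left).
Rotating 000° by 90° clockwise gives 090° — the wind blows toward the east.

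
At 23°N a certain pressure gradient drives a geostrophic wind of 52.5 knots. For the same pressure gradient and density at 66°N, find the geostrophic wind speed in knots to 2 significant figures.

With the same pressure gradient and density, V_g ∝ 1/f ∝ 1/sin φ.
V₂ = V₁ · sin φ₁ / sin φ₂ = 52.5 × sin 23° / sin 66°
V₂ = 52.5 × 0.3907/0.9135 = 22 knots

22 knots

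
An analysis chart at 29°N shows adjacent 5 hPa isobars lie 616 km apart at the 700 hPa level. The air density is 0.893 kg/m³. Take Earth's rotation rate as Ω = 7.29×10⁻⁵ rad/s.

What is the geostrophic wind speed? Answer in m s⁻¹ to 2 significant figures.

Coriolis parameter at 29°N:
f = 2Ω sin φ = 2 × 7.29×10⁻⁵ × sin 29° = 7.07×10⁻⁵ s⁻¹
Pressure gradient: |∂P/∂n| = 500 Pa / 616000 m = 8.12×10⁻⁴ Pa/m
Geostrophic balance (pressure-gradient force = Coriolis force):
V_g = (1/(fρ)) |∂P/∂n| = 8.12×10⁻⁴ / (7.07×10⁻⁵ × 0.893) = 12.9 m/s

13 m s⁻¹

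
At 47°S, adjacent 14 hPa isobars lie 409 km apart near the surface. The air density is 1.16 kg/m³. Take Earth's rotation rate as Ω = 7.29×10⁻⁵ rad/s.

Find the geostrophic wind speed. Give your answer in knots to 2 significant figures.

Coriolis parameter at 47°S:
f = 2Ω sin φ = 2 × 7.29×10⁻⁵ × sin 47° = 1.07×10⁻⁴ s⁻¹
Pressure gradient: |∂P/∂n| = 1400 Pa / 409000 m = 3.42×10⁻³ Pa/m
Geostrophic balance (pressure-gradient force = Coriolis force):
V_g = (1/(fρ)) |∂P/∂n| = 3.42×10⁻³ / (1.07×10⁻⁴ × 1.16) = 27.7 m/s
Converting: 27.7 m/s × 1.944 = 54 knots

54 knots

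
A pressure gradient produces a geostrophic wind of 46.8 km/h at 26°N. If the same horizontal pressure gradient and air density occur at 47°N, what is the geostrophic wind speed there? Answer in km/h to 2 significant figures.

With the same pressure gradient and density, V_g ∝ 1/f ∝ 1/sin φ.
V₂ = V₁ · sin φ₁ / sin φ₂ = 46.8 × sin 26° / sin 47°
V₂ = 46.8 × 0.4384/0.7314 = 28 km/h

28 km/h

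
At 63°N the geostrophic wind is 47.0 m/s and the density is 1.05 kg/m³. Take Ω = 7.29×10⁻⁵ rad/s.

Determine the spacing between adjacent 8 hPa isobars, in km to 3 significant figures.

Coriolis parameter at 63°N:
f = 2Ω sin φ = 2 × 7.29×10⁻⁵ × sin 63° = 1.30×10⁻⁴ s⁻¹
Geostrophic balance rearranged: |∂P/∂n| = f ρ V_g
|∂P/∂n| = 1.30×10⁻⁴ × 1.05 × 47.0 = 6.41×10⁻³ Pa/m
Isobar spacing: Δn = ΔP/|∂P/∂n| = 800 Pa / 6.41×10⁻³ Pa/m = 124786 m ≈ 125 km

125 km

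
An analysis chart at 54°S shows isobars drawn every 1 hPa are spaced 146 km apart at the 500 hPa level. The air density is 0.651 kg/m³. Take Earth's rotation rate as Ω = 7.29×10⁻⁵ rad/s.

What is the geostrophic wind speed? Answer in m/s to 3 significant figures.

8.92 m/s

Coriolis parameter at 54°S:
f = 2Ω sin φ = 2 × 7.29×10⁻⁵ × sin 54° = 1.18×10⁻⁴ s⁻¹
Pressure gradient: |∂P/∂n| = 100 Pa / 146000 m = 6.85×10⁻⁴ Pa/m
Geostrophic balance (pressure-gradient force = Coriolis force):
V_g = (1/(fρ)) |∂P/∂n| = 6.85×10⁻⁴ / (1.18×10⁻⁴ × 0.651) = 8.92 m/s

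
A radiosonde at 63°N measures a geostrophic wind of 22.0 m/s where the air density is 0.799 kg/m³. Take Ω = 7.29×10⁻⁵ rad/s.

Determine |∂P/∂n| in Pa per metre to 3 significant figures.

2.28×10⁻³ Pa/m

Coriolis parameter at 63°N:
f = 2Ω sin φ = 2 × 7.29×10⁻⁵ × sin 63° = 1.30×10⁻⁴ s⁻¹
Geostrophic balance rearranged: |∂P/∂n| = f ρ V_g
|∂P/∂n| = 1.30×10⁻⁴ × 0.799 × 22.0 = 2.28×10⁻³ Pa/m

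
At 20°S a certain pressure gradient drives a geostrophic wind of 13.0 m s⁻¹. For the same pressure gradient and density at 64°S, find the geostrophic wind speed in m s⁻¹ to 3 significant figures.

With the same pressure gradient and density, V_g ∝ 1/f ∝ 1/sin φ.
V₂ = V₁ · sin φ₁ / sin φ₂ = 13.0 × sin 20° / sin 64°
V₂ = 13.0 × 0.3420/0.8988 = 4.95 m s⁻¹

4.95 m s⁻¹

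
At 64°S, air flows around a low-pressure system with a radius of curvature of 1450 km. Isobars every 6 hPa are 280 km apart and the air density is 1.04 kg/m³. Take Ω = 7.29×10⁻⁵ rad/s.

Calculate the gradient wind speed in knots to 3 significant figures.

Coriolis parameter at 64°S:
f = 2Ω sin φ = 2 × 7.29×10⁻⁵ × sin 64° = 1.31×10⁻⁴ s⁻¹
Pressure gradient: |∂P/∂n| = 600 Pa / 280000 m = 2.14×10⁻³ Pa/m
Geostrophic speed: V_g = |∂P/∂n|/(fρ) = 2.14×10⁻³/(1.31×10⁻⁴ × 1.04) = 15.7 m/s
Around a low, centrifugal force acts outward with Coriolis, so pressure-gradient force balances both:
(1/ρ)|∂P/∂n| = fV + V²/R  →  V² + fR·V − fR·V_g = 0
With fR = 1.31×10⁻⁴ × 1450×10³ m = 190 m/s:
V = [−fR + √((fR)² + 4 fR V_g)]/2 = [−190 + √(190² + 4×190×15.7)]/2 = 14.6 m/s
Subgeostrophic (V < V_g = 15.7 m/s), as expected around a low.
Converting: 14.6 m/s × 1.944 = 28.4 knots

28.4 knots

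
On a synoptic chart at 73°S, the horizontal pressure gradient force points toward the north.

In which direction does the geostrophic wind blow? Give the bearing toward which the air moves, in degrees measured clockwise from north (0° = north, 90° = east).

270°

The pressure-gradient force points toward the north (bearing 000°).
Geostrophic balance: in the Southern Hemisphere the Coriolis force deflects motion to the left, so the geostrophic wind blows 90° to the left of the pressure-gradient force (low pressure on the right).
Rotating 000° by 90° counterclockwise gives 270° — the wind blows toward the west.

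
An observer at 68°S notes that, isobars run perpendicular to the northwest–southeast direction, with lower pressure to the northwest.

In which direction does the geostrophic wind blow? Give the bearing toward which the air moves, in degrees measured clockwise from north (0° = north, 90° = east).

225°

The pressure-gradient force points toward the northwest (bearing 315°).
Geostrophic balance: in the Southern Hemisphere the Coriolis force deflects motion to the left, so the geostrophic wind blows 90° to the left of the pressure-gradient force (low pressure on the right).
Rotating 315° by 90° counterclockwise gives 225° — the wind blows toward the southwest.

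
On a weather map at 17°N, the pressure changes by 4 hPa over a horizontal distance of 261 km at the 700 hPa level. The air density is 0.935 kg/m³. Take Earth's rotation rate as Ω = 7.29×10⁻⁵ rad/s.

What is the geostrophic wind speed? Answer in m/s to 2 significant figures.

Coriolis parameter at 17°N:
f = 2Ω sin φ = 2 × 7.29×10⁻⁵ × sin 17° = 4.26×10⁻⁵ s⁻¹
Pressure gradient: |∂P/∂n| = 400 Pa / 261000 m = 1.53×10⁻³ Pa/m
Geostrophic balance (pressure-gradient force = Coriolis force):
V_g = (1/(fρ)) |∂P/∂n| = 1.53×10⁻³ / (4.26×10⁻⁵ × 0.935) = 38.5 m/s

38 m/s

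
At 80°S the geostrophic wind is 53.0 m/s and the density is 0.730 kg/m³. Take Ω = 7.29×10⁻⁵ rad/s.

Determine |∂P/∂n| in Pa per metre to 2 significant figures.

5.6×10⁻³ Pa/m

Coriolis parameter at 80°S:
f = 2Ω sin φ = 2 × 7.29×10⁻⁵ × sin 80° = 1.44×10⁻⁴ s⁻¹
Geostrophic balance rearranged: |∂P/∂n| = f ρ V_g
|∂P/∂n| = 1.44×10⁻⁴ × 0.730 × 53.0 = 5.56×10⁻³ Pa/m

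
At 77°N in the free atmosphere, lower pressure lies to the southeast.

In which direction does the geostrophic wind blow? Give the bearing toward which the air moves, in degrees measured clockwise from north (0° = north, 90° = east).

The pressure-gradient force points toward the southeast (bearing 135°).
Geostrophic balance: in the Northern Hemisphere the Coriolis force deflects motion to the right, so the geostrophic wind blows 90° to the right of the pressure-gradient force (low pressure on the left).
Rotating 135° by 90° clockwise gives 225° — the wind blows toward the southwest.

225°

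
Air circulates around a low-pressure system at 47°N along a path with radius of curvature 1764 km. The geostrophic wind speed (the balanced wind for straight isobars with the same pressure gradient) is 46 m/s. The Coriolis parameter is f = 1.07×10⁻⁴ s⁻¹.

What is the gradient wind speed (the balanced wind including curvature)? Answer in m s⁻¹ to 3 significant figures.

38.2 m s⁻¹

Around a low, centrifugal force acts outward with Coriolis, so pressure-gradient force balances both:
(1/ρ)|∂P/∂n| = fV + V²/R  →  V² + fR·V − fR·V_g = 0
With fR = 1.07×10⁻⁴ × 1764×10³ m = 189 m/s:
V = [−fR + √((fR)² + 4 fR V_g)]/2 = [−189 + √(189² + 4×189×46)]/2 = 38.2 m/s
Subgeostrophic (V < V_g = 46 m/s), as expected around a low.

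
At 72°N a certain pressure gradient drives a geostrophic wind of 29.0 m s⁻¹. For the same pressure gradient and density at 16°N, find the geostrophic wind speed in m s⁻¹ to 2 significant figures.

100 m s⁻¹

With the same pressure gradient and density, V_g ∝ 1/f ∝ 1/sin φ.
V₂ = V₁ · sin φ₁ / sin φ₂ = 29.0 × sin 72° / sin 16°
V₂ = 29.0 × 0.9511/0.2756 = 100 m s⁻¹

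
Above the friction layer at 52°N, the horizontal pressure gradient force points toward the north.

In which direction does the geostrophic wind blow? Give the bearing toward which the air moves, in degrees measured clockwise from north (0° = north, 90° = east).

090°

The pressure-gradient force points toward the north (bearing 000°).
Geostrophic balance: in the Northern Hemisphere the Coriolis force deflects motion to the right, so the geostrophic wind blows 90° to the right of the pressure-gradient force (low pressure on the left).
Rotating 000° by 90° clockwise gives 090° — the wind blows toward the east.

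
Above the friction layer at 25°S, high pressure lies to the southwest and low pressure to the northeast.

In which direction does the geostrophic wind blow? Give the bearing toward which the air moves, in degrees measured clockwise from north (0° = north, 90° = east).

315°

The pressure-gradient force points toward the northeast (bearing 045°).
Geostrophic balance: in the Southern Hemisphere the Coriolis force deflects motion to the left, so the geostrophic wind blows 90° to the left of the pressure-gradient force (low pressure on the right).
Rotating 045° by 90° counterclockwise gives 315° — the wind blows toward the northwest.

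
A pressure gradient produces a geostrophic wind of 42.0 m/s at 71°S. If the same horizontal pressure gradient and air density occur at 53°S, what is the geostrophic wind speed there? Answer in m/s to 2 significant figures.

50 m/s

With the same pressure gradient and density, V_g ∝ 1/f ∝ 1/sin φ.
V₂ = V₁ · sin φ₁ / sin φ₂ = 42.0 × sin 71° / sin 53°
V₂ = 42.0 × 0.9455/0.7986 = 50 m/s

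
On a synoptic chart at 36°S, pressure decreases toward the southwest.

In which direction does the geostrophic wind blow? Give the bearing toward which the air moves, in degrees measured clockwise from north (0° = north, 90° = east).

135°

The pressure-gradient force points toward the southwest (bearing 225°).
Geostrophic balance: in the Southern Hemisphere the Coriolis force deflects motion to the left, so the geostrophic wind blows 90° to the left of the pressure-gradient force (low pressure on the right).
Rotating 225° by 90° counterclockwise gives 135° — the wind blows toward the southeast.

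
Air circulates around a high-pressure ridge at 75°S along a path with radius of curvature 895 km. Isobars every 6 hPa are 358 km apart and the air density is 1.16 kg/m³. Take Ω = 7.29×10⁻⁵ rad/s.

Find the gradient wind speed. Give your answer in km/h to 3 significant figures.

Coriolis parameter at 75°S:
f = 2Ω sin φ = 2 × 7.29×10⁻⁵ × sin 75° = 1.41×10⁻⁴ s⁻¹
Pressure gradient: |∂P/∂n| = 600 Pa / 358000 m = 1.68×10⁻³ Pa/m
Geostrophic speed: V_g = |∂P/∂n|/(fρ) = 1.68×10⁻³/(1.41×10⁻⁴ × 1.16) = 10.3 m/s
Around a high, pressure-gradient force acts outward with centrifugal, so Coriolis balances both:
fV = (1/ρ)|∂P/∂n| + V²/R  →  V² − fR·V + fR·V_g = 0
With fR = 1.41×10⁻⁴ × 895×10³ m = 126 m/s:
V = [fR − √((fR)² − 4 fR V_g)]/2 = [126 − √(126² − 4×126×10.3)]/2 = 11.3 m/s
Supergeostrophic (V > V_g = 10.3 m/s), as expected around a high.
Converting: 11.3 m/s × 3.6 = 40.6 km/h

40.6 km/h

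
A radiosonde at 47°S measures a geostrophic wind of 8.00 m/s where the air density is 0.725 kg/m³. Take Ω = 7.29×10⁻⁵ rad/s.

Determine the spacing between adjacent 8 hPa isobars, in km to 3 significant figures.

1290 km

Coriolis parameter at 47°S:
f = 2Ω sin φ = 2 × 7.29×10⁻⁵ × sin 47° = 1.07×10⁻⁴ s⁻¹
Geostrophic balance rearranged: |∂P/∂n| = f ρ V_g
|∂P/∂n| = 1.07×10⁻⁴ × 0.725 × 8.00 = 6.18×10⁻⁴ Pa/m
Isobar spacing: Δn = ΔP/|∂P/∂n| = 800 Pa / 6.18×10⁻⁴ Pa/m = 1293531 m ≈ 1290 km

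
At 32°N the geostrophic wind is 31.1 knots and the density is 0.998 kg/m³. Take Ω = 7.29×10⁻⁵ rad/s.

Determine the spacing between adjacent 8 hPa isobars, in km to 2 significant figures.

650 km

Coriolis parameter at 32°N:
f = 2Ω sin φ = 2 × 7.29×10⁻⁵ × sin 32° = 7.73×10⁻⁵ s⁻¹
Wind speed in SI: 31.1 knots = 16.0 m/s
Geostrophic balance rearranged: |∂P/∂n| = f ρ V_g
|∂P/∂n| = 7.73×10⁻⁵ × 0.998 × 16.0 = 1.23×10⁻³ Pa/m
Isobar spacing: Δn = ΔP/|∂P/∂n| = 800 Pa / 1.23×10⁻³ Pa/m = 648476 m ≈ 650 km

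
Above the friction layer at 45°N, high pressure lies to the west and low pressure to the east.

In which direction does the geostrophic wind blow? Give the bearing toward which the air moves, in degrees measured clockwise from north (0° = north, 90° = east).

The pressure-gradient force points toward the east (bearing 090°).
Geostrophic balance: in the Northern Hemisphere the Coriolis force deflects motion to the right, so the geostrophic wind blows 90° to the right of the pressure-gradient force (low pressure on the left).
Rotating 090° by 90° clockwise gives 180° — the wind blows toward the south.

180°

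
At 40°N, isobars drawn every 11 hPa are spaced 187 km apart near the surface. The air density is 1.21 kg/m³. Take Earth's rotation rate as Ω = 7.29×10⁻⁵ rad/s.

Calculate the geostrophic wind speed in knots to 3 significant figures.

101 knots

Coriolis parameter at 40°N:
f = 2Ω sin φ = 2 × 7.29×10⁻⁵ × sin 40° = 9.37×10⁻⁵ s⁻¹
Pressure gradient: |∂P/∂n| = 1100 Pa / 187000 m = 5.88×10⁻³ Pa/m
Geostrophic balance (pressure-gradient force = Coriolis force):
V_g = (1/(fρ)) |∂P/∂n| = 5.88×10⁻³ / (9.37×10⁻⁵ × 1.21) = 51.9 m/s
Converting: 51.9 m/s × 1.944 = 101 knots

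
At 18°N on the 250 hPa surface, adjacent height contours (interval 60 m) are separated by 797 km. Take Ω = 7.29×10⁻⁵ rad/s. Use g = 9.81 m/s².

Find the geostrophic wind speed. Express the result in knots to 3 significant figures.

31.9 knots

Coriolis parameter at 18°N:
f = 2Ω sin φ = 2 × 7.29×10⁻⁵ × sin 18° = 4.51×10⁻⁵ s⁻¹
Height gradient: |∂Z/∂n| = 60 m / 797000 m = 7.53×10⁻⁵
On a pressure surface, geostrophic balance gives V_g = (g/f)|∂Z/∂n|:
V_g = 9.81 × 7.53×10⁻⁵ / 4.51×10⁻⁵ = 16.4 m/s
Converting: 16.4 m/s × 1.944 = 31.9 knots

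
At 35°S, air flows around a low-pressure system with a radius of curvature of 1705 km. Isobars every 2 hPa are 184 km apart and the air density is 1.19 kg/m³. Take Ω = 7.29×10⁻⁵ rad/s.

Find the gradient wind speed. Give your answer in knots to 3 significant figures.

Coriolis parameter at 35°S:
f = 2Ω sin φ = 2 × 7.29×10⁻⁵ × sin 35° = 8.36×10⁻⁵ s⁻¹
Pressure gradient: |∂P/∂n| = 200 Pa / 184000 m = 1.09×10⁻³ Pa/m
Geostrophic speed: V_g = |∂P/∂n|/(fρ) = 1.09×10⁻³/(8.36×10⁻⁵ × 1.19) = 10.9 m/s
Around a low, centrifugal force acts outward with Coriolis, so pressure-gradient force balances both:
(1/ρ)|∂P/∂n| = fV + V²/R  →  V² + fR·V − fR·V_g = 0
With fR = 8.36×10⁻⁵ × 1705×10³ m = 143 m/s:
V = [−fR + √((fR)² + 4 fR V_g)]/2 = [−143 + √(143² + 4×143×10.9)]/2 = 10.2 m/s
Subgeostrophic (V < V_g = 10.9 m/s), as expected around a low.
Converting: 10.2 m/s × 1.944 = 19.8 knots

19.8 knots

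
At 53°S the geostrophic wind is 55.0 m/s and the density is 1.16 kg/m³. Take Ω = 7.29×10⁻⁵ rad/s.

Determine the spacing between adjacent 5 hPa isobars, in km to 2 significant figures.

67 km

Coriolis parameter at 53°S:
f = 2Ω sin φ = 2 × 7.29×10⁻⁵ × sin 53° = 1.16×10⁻⁴ s⁻¹
Geostrophic balance rearranged: |∂P/∂n| = f ρ V_g
|∂P/∂n| = 1.16×10⁻⁴ × 1.16 × 55.0 = 7.43×10⁻³ Pa/m
Isobar spacing: Δn = ΔP/|∂P/∂n| = 500 Pa / 7.43×10⁻³ Pa/m = 67304 m ≈ 67 km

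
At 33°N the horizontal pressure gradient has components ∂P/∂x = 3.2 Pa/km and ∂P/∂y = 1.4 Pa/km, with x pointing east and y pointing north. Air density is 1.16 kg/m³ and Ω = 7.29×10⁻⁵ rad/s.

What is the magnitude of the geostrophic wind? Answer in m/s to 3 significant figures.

Coriolis parameter at 33°N:
f = 2Ω sin φ = 2 × 7.29×10⁻⁵ × sin 33° = 7.94×10⁻⁵ s⁻¹
Component geostrophic relations (x east, y north):
u_g = −(1/(fρ)) ∂P/∂y,  v_g = (1/(fρ)) ∂P/∂x
u_g = −(1.4×10⁻³)/(7.94×10⁻⁵ × 1.16) = −15.2 m/s;  v_g = (3.2×10⁻³)/(7.94×10⁻⁵ × 1.16) = 34.7 m/s
|V_g| = √(u_g² + v_g²) = 37.9 m/s

37.9 m/s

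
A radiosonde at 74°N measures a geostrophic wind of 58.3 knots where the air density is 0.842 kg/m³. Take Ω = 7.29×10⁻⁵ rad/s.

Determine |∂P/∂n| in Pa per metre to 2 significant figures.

Coriolis parameter at 74°N:
f = 2Ω sin φ = 2 × 7.29×10⁻⁵ × sin 74° = 1.40×10⁻⁴ s⁻¹
Wind speed in SI: 58.3 knots = 30.0 m/s
Geostrophic balance rearranged: |∂P/∂n| = f ρ V_g
|∂P/∂n| = 1.40×10⁻⁴ × 0.842 × 30.0 = 3.54×10⁻³ Pa/m

3.5×10⁻³ Pa/m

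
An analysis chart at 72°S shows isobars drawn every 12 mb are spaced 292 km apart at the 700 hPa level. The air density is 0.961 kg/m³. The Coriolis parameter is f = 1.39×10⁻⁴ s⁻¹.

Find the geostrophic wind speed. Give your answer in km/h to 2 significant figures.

Pressure gradient: |∂P/∂n| = 1200 Pa / 292000 m = 4.11×10⁻³ Pa/m
Geostrophic balance (pressure-gradient force = Coriolis force):
V_g = (1/(fρ)) |∂P/∂n| = 4.11×10⁻³ / (1.39×10⁻⁴ × 0.961) = 30.8 m/s
Converting: 30.8 m/s × 3.6 = 110 km/h

110 km/h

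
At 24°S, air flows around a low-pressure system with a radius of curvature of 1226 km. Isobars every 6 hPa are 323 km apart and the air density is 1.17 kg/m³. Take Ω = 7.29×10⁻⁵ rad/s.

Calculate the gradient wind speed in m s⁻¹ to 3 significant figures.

20.8 m s⁻¹

Coriolis parameter at 24°S:
f = 2Ω sin φ = 2 × 7.29×10⁻⁵ × sin 24° = 5.93×10⁻⁵ s⁻¹
Pressure gradient: |∂P/∂n| = 600 Pa / 323000 m = 1.86×10⁻³ Pa/m
Geostrophic speed: V_g = |∂P/∂n|/(fρ) = 1.86×10⁻³/(5.93×10⁻⁵ × 1.17) = 26.8 m/s
Around a low, centrifugal force acts outward with Coriolis, so pressure-gradient force balances both:
(1/ρ)|∂P/∂n| = fV + V²/R  →  V² + fR·V − fR·V_g = 0
With fR = 5.93×10⁻⁵ × 1226×10³ m = 72.7 m/s:
V = [−fR + √((fR)² + 4 fR V_g)]/2 = [−72.7 + √(72.7² + 4×72.7×26.8)]/2 = 20.8 m/s
Subgeostrophic (V < V_g = 26.8 m/s), as expected around a low.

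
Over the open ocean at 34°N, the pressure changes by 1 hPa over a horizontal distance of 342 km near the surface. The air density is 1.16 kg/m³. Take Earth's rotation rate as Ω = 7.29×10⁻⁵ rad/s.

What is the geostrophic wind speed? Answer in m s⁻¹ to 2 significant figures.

Coriolis parameter at 34°N:
f = 2Ω sin φ = 2 × 7.29×10⁻⁵ × sin 34° = 8.15×10⁻⁵ s⁻¹
Pressure gradient: |∂P/∂n| = 100 Pa / 342000 m = 2.92×10⁻⁴ Pa/m
Geostrophic balance (pressure-gradient force = Coriolis force):
V_g = (1/(fρ)) |∂P/∂n| = 2.92×10⁻⁴ / (8.15×10⁻⁵ × 1.16) = 3.09 m/s

3.1 m s⁻¹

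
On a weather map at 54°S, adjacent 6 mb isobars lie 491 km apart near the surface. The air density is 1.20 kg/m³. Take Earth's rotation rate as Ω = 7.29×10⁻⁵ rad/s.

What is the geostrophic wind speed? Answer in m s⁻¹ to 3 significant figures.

Coriolis parameter at 54°S:
f = 2Ω sin φ = 2 × 7.29×10⁻⁵ × sin 54° = 1.18×10⁻⁴ s⁻¹
Pressure gradient: |∂P/∂n| = 600 Pa / 491000 m = 1.22×10⁻³ Pa/m
Geostrophic balance (pressure-gradient force = Coriolis force):
V_g = (1/(fρ)) |∂P/∂n| = 1.22×10⁻³ / (1.18×10⁻⁴ × 1.20) = 8.63 m/s

8.63 m s⁻¹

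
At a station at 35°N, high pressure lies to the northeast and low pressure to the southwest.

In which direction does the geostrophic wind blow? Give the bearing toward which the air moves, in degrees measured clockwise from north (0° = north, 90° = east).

315°

The pressure-gradient force points toward the southwest (bearing 225°).
Geostrophic balance: in the Northern Hemisphere the Coriolis force deflects motion to the right, so the geostrophic wind blows 90° to the right of the pressure-gradient force (low pressure on the left).
Rotating 225° by 90° clockwise gives 315° — the wind blows toward the northwest.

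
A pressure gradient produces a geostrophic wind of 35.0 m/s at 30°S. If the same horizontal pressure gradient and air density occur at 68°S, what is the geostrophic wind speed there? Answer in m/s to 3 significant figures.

With the same pressure gradient and density, V_g ∝ 1/f ∝ 1/sin φ.
V₂ = V₁ · sin φ₁ / sin φ₂ = 35.0 × sin 30° / sin 68°
V₂ = 35.0 × 0.5000/0.9272 = 18.9 m/s

18.9 m/s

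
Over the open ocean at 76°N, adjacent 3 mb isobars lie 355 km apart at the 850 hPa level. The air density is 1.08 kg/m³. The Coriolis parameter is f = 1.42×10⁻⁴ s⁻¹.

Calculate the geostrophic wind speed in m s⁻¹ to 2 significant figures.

5.5 m s⁻¹

Pressure gradient: |∂P/∂n| = 300 Pa / 355000 m = 8.45×10⁻⁴ Pa/m
Geostrophic balance (pressure-gradient force = Coriolis force):
V_g = (1/(fρ)) |∂P/∂n| = 8.45×10⁻⁴ / (1.42×10⁻⁴ × 1.08) = 5.51 m/s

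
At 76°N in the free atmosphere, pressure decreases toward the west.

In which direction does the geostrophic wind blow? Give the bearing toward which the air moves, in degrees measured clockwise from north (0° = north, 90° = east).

000°

The pressure-gradient force points toward the west (bearing 270°).
Geostrophic balance: in the Northern Hemisphere the Coriolis force deflects motion to the right, so the geostrophic wind blows 90° to the right of the pressure-gradient force (low pressure on the left).
Rotating 270° by 90° clockwise gives 000° — the wind blows toward the north.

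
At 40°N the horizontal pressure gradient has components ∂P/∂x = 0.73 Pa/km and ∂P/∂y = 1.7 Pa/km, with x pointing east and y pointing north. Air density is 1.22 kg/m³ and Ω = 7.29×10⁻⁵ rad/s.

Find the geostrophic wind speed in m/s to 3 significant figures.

16.2 m/s

Coriolis parameter at 40°N:
f = 2Ω sin φ = 2 × 7.29×10⁻⁵ × sin 40° = 9.37×10⁻⁵ s⁻¹
Component geostrophic relations (x east, y north):
u_g = −(1/(fρ)) ∂P/∂y,  v_g = (1/(fρ)) ∂P/∂x
u_g = −(1.7×10⁻³)/(9.37×10⁻⁵ × 1.22) = −14.9 m/s;  v_g = (0.73×10⁻³)/(9.37×10⁻⁵ × 1.22) = 6.38 m/s
|V_g| = √(u_g² + v_g²) = 16.2 m/s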